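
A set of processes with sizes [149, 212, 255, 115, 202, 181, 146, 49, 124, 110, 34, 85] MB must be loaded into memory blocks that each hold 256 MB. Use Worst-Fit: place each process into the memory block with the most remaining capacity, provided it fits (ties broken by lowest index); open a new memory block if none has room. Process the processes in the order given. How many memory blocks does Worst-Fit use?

Put 149 MB in memory block 1; 107 MB remain.
Put 212 MB in memory block 2; 44 MB remain.
Put 255 MB in memory block 3; 1 MB remain.
Put 115 MB in memory block 4; 141 MB remain.
Put 202 MB in memory block 5; 54 MB remain.
Put 181 MB in memory block 6; 75 MB remain.
Put 146 MB in memory block 7; 110 MB remain.
Put 49 MB in memory block 4; 92 MB remain.
Put 124 MB in memory block 8; 132 MB remain.
Put 110 MB in memory block 8; 22 MB remain.
Put 34 MB in memory block 7; 76 MB remain.
Put 85 MB in memory block 1; 22 MB remain.

8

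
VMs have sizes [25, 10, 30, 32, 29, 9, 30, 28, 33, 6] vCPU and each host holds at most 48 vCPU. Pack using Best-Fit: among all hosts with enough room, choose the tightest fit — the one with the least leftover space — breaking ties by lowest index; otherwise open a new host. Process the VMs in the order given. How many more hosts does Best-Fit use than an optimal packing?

0

Best-Fit: [25,10,9] [30] [32] [29] [30] [28] [33,6] → 7 hosts.
7 VMs exceed 24 vCPU (half the capacity), and no two of those can share a host, so at least 7 hosts are needed.
So 7 is already optimal.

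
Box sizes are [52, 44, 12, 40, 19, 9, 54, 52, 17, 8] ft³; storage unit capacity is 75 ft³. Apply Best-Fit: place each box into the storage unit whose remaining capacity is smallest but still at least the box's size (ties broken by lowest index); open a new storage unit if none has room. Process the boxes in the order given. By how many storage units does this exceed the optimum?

0

Best-Fit: [52,12,9] [44,19,8] [40] [54,17] [52] → 5 storage units.
Total size 307 ft³; any packing needs at least ⌈307/75⌉ = 5 storage units.
So 5 is already optimal.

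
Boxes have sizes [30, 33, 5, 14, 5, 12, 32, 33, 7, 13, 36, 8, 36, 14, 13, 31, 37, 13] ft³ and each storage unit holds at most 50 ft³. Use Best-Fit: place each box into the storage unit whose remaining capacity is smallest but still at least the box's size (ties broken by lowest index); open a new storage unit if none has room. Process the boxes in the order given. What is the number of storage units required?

8

Put 30 ft³ in storage unit 1; 20 ft³ remain.
Put 33 ft³ in storage unit 2; 17 ft³ remain.
Put 5 ft³ in storage unit 2; 12 ft³ remain.
Put 14 ft³ in storage unit 1; 6 ft³ remain.
Put 5 ft³ in storage unit 1; 1 ft³ remain.
Put 12 ft³ in storage unit 2; 0 ft³ remain.
Put 32 ft³ in storage unit 3; 18 ft³ remain.
Put 33 ft³ in storage unit 4; 17 ft³ remain.
Put 7 ft³ in storage unit 4; 10 ft³ remain.
Put 13 ft³ in storage unit 3; 5 ft³ remain.
Put 36 ft³ in storage unit 5; 14 ft³ remain.
Put 8 ft³ in storage unit 4; 2 ft³ remain.
Put 36 ft³ in storage unit 6; 14 ft³ remain.
Put 14 ft³ in storage unit 5; 0 ft³ remain.
Put 13 ft³ in storage unit 6; 1 ft³ remain.
Put 31 ft³ in storage unit 7; 19 ft³ remain.
Put 37 ft³ in storage unit 8; 13 ft³ remain.
Put 13 ft³ in storage unit 8; 0 ft³ remain.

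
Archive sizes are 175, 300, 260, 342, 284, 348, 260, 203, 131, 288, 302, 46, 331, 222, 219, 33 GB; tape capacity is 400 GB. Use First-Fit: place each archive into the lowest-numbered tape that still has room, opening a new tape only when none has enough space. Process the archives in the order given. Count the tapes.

tape 1: place 175 GB, 225 GB left
tape 2: place 300 GB, 100 GB left
tape 3: place 260 GB, 140 GB left
tape 4: place 342 GB, 58 GB left
tape 5: place 284 GB, 116 GB left
tape 6: place 348 GB, 52 GB left
tape 7: place 260 GB, 140 GB left
tape 1: place 203 GB, 22 GB left
tape 3: place 131 GB, 9 GB left
tape 8: place 288 GB, 112 GB left
tape 9: place 302 GB, 98 GB left
tape 2: place 46 GB, 54 GB left
tape 10: place 331 GB, 69 GB left
tape 11: place 222 GB, 178 GB left
tape 12: place 219 GB, 181 GB left
tape 2: place 33 GB, 21 GB left

12 tapes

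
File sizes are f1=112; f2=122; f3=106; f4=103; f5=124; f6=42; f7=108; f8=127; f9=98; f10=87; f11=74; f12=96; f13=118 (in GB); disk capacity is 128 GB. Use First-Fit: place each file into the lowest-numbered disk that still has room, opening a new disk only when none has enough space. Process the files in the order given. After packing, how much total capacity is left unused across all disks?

219

Put f1 (112 GB) in disk 1; 16 GB remain.
Put f2 (122 GB) in disk 2; 6 GB remain.
Put f3 (106 GB) in disk 3; 22 GB remain.
Put f4 (103 GB) in disk 4; 25 GB remain.
Put f5 (124 GB) in disk 5; 4 GB remain.
Put f6 (42 GB) in disk 6; 86 GB remain.
Put f7 (108 GB) in disk 7; 20 GB remain.
Put f8 (127 GB) in disk 8; 1 GB remain.
Put f9 (98 GB) in disk 9; 30 GB remain.
Put f10 (87 GB) in disk 10; 41 GB remain.
Put f11 (74 GB) in disk 6; 12 GB remain.
Put f12 (96 GB) in disk 11; 32 GB remain.
Put f13 (118 GB) in disk 12; 10 GB remain.
12 disks × 128 GB = 1536 GB; used 1317 GB; unused 219 GB.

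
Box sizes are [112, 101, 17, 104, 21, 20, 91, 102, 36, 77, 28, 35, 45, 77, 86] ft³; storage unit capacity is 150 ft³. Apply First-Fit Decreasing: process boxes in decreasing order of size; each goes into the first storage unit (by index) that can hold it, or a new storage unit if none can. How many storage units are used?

8 storage units

Sorted descending: 112, 104, 102, 101, 91, 86, 77, 77, 45, 36, 35, 28, 21, 20, 17.
112 ft³ → storage unit 1 (remaining 38 ft³)
104 ft³ → storage unit 2 (remaining 46 ft³)
102 ft³ → storage unit 3 (remaining 48 ft³)
101 ft³ → storage unit 4 (remaining 49 ft³)
91 ft³ → storage unit 5 (remaining 59 ft³)
86 ft³ → storage unit 6 (remaining 64 ft³)
77 ft³ → storage unit 7 (remaining 73 ft³)
77 ft³ → storage unit 8 (remaining 73 ft³)
45 ft³ → storage unit 2 (remaining 1 ft³)
36 ft³ → storage unit 1 (remaining 2 ft³)
35 ft³ → storage unit 3 (remaining 13 ft³)
28 ft³ → storage unit 4 (remaining 21 ft³)
21 ft³ → storage unit 4 (remaining 0 ft³)
20 ft³ → storage unit 5 (remaining 39 ft³)
17 ft³ → storage unit 5 (remaining 22 ft³)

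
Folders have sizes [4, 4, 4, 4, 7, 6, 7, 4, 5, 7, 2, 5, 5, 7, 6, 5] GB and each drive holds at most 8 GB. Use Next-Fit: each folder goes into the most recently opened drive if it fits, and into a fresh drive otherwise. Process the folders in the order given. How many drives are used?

13

4 GB → drive 1 (remaining 4 GB)
4 GB → drive 1 (remaining 0 GB)
4 GB → drive 2 (remaining 4 GB)
4 GB → drive 2 (remaining 0 GB)
7 GB → drive 3 (remaining 1 GB)
6 GB → drive 4 (remaining 2 GB)
7 GB → drive 5 (remaining 1 GB)
4 GB → drive 6 (remaining 4 GB)
5 GB → drive 7 (remaining 3 GB)
7 GB → drive 8 (remaining 1 GB)
2 GB → drive 9 (remaining 6 GB)
5 GB → drive 9 (remaining 1 GB)
5 GB → drive 10 (remaining 3 GB)
7 GB → drive 11 (remaining 1 GB)
6 GB → drive 12 (remaining 2 GB)
5 GB → drive 13 (remaining 3 GB)
Final drives: [4,4] [4,4] [7] [6] [7] [4] [5] [7] [2,5] [5] [7] [6] [5].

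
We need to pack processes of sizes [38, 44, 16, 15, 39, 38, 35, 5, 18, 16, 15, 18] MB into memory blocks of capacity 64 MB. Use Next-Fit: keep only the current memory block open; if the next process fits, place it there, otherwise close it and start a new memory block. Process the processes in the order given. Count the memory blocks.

6

memory block 1: place 38 MB, 26 MB left
memory block 2: place 44 MB, 20 MB left
memory block 2: place 16 MB, 4 MB left
memory block 3: place 15 MB, 49 MB left
memory block 3: place 39 MB, 10 MB left
memory block 4: place 38 MB, 26 MB left
memory block 5: place 35 MB, 29 MB left
memory block 5: place 5 MB, 24 MB left
memory block 5: place 18 MB, 6 MB left
memory block 6: place 16 MB, 48 MB left
memory block 6: place 15 MB, 33 MB left
memory block 6: place 18 MB, 15 MB left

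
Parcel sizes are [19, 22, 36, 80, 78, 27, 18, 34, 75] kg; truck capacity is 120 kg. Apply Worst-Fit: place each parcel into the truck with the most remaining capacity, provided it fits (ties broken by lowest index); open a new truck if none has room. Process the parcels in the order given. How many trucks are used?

truck 1: place 19 kg, 101 kg left
truck 1: place 22 kg, 79 kg left
truck 1: place 36 kg, 43 kg left
truck 2: place 80 kg, 40 kg left
truck 3: place 78 kg, 42 kg left
truck 1: place 27 kg, 16 kg left
truck 3: place 18 kg, 24 kg left
truck 2: place 34 kg, 6 kg left
truck 4: place 75 kg, 45 kg left
Final trucks: [19,22,36,27] [80,34] [78,18] [75].

4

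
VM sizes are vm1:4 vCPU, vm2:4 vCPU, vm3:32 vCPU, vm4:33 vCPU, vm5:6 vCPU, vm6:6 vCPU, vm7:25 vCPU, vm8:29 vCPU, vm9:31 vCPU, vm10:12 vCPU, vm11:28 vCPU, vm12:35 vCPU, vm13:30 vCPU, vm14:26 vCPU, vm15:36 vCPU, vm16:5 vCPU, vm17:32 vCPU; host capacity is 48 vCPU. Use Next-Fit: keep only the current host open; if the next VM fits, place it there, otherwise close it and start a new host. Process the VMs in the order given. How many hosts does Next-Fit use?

11

host 1: place vm1 (4 vCPU), 44 vCPU left
host 1: place vm2 (4 vCPU), 40 vCPU left
host 1: place vm3 (32 vCPU), 8 vCPU left
host 2: place vm4 (33 vCPU), 15 vCPU left
host 2: place vm5 (6 vCPU), 9 vCPU left
host 2: place vm6 (6 vCPU), 3 vCPU left
host 3: place vm7 (25 vCPU), 23 vCPU left
host 4: place vm8 (29 vCPU), 19 vCPU left
host 5: place vm9 (31 vCPU), 17 vCPU left
host 5: place vm10 (12 vCPU), 5 vCPU left
host 6: place vm11 (28 vCPU), 20 vCPU left
host 7: place vm12 (35 vCPU), 13 vCPU left
host 8: place vm13 (30 vCPU), 18 vCPU left
host 9: place vm14 (26 vCPU), 22 vCPU left
host 10: place vm15 (36 vCPU), 12 vCPU left
host 10: place vm16 (5 vCPU), 7 vCPU left
host 11: place vm17 (32 vCPU), 16 vCPU left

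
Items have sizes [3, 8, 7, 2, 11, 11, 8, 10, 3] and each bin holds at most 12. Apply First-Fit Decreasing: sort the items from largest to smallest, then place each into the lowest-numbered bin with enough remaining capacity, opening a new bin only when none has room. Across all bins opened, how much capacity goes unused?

Sorted descending: 11, 11, 10, 8, 8, 7, 3, 3, 2.
Put 11 in bin 1; 1 remain.
Put 11 in bin 2; 1 remain.
Put 10 in bin 3; 2 remain.
Put 8 in bin 4; 4 remain.
Put 8 in bin 5; 4 remain.
Put 7 in bin 6; 5 remain.
Put 3 in bin 4; 1 remain.
Put 3 in bin 5; 1 remain.
Put 2 in bin 3; 0 remain.
6 bins × 12 = 72; used 63; unused 9.

9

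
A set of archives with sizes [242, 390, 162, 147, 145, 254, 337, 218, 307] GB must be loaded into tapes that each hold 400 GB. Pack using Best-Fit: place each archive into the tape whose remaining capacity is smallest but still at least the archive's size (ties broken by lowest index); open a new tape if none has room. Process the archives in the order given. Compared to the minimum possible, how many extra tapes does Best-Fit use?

Best-Fit: [242,147] [390] [162,145] [254] [337] [218] [307] → 7 tapes.
Total size 2202 GB; any packing needs at least ⌈2202/400⌉ = 6 tapes.
An optimal packing achieves that bound: [390] [337] [307] [254,145] [242,147] [218,162] → 6 tapes.
Excess: 7 − 6 = 1.

1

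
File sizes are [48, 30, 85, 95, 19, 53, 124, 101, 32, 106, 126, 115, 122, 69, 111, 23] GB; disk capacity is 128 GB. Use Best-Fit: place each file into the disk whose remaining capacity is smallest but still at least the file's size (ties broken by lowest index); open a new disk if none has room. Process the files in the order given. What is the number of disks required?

11 disks

disk 1: place 48 GB, 80 GB left
disk 1: place 30 GB, 50 GB left
disk 2: place 85 GB, 43 GB left
disk 3: place 95 GB, 33 GB left
disk 3: place 19 GB, 14 GB left
disk 4: place 53 GB, 75 GB left
disk 5: place 124 GB, 4 GB left
disk 6: place 101 GB, 27 GB left
disk 2: place 32 GB, 11 GB left
disk 7: place 106 GB, 22 GB left
disk 8: place 126 GB, 2 GB left
disk 9: place 115 GB, 13 GB left
disk 10: place 122 GB, 6 GB left
disk 4: place 69 GB, 6 GB left
disk 11: place 111 GB, 17 GB left
disk 6: place 23 GB, 4 GB left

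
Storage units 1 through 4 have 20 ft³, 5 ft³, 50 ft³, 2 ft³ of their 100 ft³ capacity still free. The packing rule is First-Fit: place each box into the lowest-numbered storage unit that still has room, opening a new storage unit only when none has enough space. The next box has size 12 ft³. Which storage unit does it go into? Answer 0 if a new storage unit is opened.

Storage units with room: storage unit 1 (20 ft³), storage unit 3 (50 ft³).
The first with room is storage unit 1.

1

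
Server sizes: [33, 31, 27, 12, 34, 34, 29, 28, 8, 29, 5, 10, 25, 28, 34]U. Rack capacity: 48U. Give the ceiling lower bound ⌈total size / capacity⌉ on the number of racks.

8 racks

Total size = 33 + 31 + 27 + 12 + 34 + 34 + 29 + 28 + 8 + 29 + 5 + 10 + 25 + 28 + 34 = 367U.
⌈367 / 48⌉ = 8.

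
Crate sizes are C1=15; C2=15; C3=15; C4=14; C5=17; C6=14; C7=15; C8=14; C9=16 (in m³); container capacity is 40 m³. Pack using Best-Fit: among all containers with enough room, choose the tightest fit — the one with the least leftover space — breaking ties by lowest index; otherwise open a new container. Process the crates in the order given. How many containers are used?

5 containers

C1 (15 m³) → container 1 (remaining 25 m³)
C2 (15 m³) → container 1 (remaining 10 m³)
C3 (15 m³) → container 2 (remaining 25 m³)
C4 (14 m³) → container 2 (remaining 11 m³)
C5 (17 m³) → container 3 (remaining 23 m³)
C6 (14 m³) → container 3 (remaining 9 m³)
C7 (15 m³) → container 4 (remaining 25 m³)
C8 (14 m³) → container 4 (remaining 11 m³)
C9 (16 m³) → container 5 (remaining 24 m³)
Final containers: [15,15] [15,14] [17,14] [15,14] [16].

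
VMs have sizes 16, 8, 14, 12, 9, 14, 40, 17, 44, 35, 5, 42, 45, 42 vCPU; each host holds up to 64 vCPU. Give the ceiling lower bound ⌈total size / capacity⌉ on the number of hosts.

Total size = 16 + 8 + 14 + 12 + 9 + 14 + 40 + 17 + 44 + 35 + 5 + 42 + 45 + 42 = 343 vCPU.
⌈343 / 64⌉ = 6.

6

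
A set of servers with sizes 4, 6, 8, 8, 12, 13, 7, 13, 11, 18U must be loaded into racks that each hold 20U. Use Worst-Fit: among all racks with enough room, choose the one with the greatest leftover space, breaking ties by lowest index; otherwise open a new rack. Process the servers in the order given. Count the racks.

6

Put 4U in rack 1; 16U remain.
Put 6U in rack 1; 10U remain.
Put 8U in rack 1; 2U remain.
Put 8U in rack 2; 12U remain.
Put 12U in rack 2; 0U remain.
Put 13U in rack 3; 7U remain.
Put 7U in rack 3; 0U remain.
Put 13U in rack 4; 7U remain.
Put 11U in rack 5; 9U remain.
Put 18U in rack 6; 2U remain.
Final racks: [4,6,8] [8,12] [13,7] [13] [11] [18].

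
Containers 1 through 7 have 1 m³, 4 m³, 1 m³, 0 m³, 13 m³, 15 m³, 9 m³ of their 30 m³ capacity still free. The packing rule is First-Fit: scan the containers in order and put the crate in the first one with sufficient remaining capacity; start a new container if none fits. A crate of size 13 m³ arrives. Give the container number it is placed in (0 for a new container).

5

Containers with room: container 5 (13 m³), container 6 (15 m³).
The first with room is container 5.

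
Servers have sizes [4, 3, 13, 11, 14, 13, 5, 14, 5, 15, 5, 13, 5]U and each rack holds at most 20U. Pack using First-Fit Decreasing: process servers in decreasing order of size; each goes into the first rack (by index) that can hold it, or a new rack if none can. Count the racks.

7

Sorted descending: 15, 14, 14, 13, 13, 13, 11, 5, 5, 5, 5, 4, 3.
rack 1: place 15U, 5U left
rack 2: place 14U, 6U left
rack 3: place 14U, 6U left
rack 4: place 13U, 7U left
rack 5: place 13U, 7U left
rack 6: place 13U, 7U left
rack 7: place 11U, 9U left
rack 1: place 5U, 0U left
rack 2: place 5U, 1U left
rack 3: place 5U, 1U left
rack 4: place 5U, 2U left
rack 5: place 4U, 3U left
rack 5: place 3U, 0U left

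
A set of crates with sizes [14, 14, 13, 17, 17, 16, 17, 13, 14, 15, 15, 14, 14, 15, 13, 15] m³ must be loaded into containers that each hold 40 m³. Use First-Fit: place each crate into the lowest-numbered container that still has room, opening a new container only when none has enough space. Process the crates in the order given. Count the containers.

Put 14 m³ in container 1; 26 m³ remain.
Put 14 m³ in container 1; 12 m³ remain.
Put 13 m³ in container 2; 27 m³ remain.
Put 17 m³ in container 2; 10 m³ remain.
Put 17 m³ in container 3; 23 m³ remain.
Put 16 m³ in container 3; 7 m³ remain.
Put 17 m³ in container 4; 23 m³ remain.
Put 13 m³ in container 4; 10 m³ remain.
Put 14 m³ in container 5; 26 m³ remain.
Put 15 m³ in container 5; 11 m³ remain.
Put 15 m³ in container 6; 25 m³ remain.
Put 14 m³ in container 6; 11 m³ remain.
Put 14 m³ in container 7; 26 m³ remain.
Put 15 m³ in container 7; 11 m³ remain.
Put 13 m³ in container 8; 27 m³ remain.
Put 15 m³ in container 8; 12 m³ remain.
Final containers: [14,14] [13,17] [17,16] [17,13] [14,15] [15,14] [14,15] [13,15].

8 containers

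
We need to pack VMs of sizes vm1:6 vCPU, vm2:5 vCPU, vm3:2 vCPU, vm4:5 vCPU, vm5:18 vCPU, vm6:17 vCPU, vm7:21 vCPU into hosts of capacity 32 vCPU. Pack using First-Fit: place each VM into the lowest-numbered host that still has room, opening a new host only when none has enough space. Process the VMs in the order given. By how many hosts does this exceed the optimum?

1

First-Fit: [6,5,2,5] [18] [17] [21] → 4 hosts.
Total size 74 vCPU; any packing needs at least ⌈74/32⌉ = 3 hosts.
An optimal packing achieves that bound: [21,6,5] [18,5,2] [17] → 3 hosts.
Excess: 4 − 3 = 1.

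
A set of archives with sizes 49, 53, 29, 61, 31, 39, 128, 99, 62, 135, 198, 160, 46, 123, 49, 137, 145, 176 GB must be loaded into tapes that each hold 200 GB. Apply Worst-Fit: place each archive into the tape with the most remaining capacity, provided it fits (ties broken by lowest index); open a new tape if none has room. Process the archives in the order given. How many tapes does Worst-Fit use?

Put 49 GB in tape 1; 151 GB remain.
Put 53 GB in tape 1; 98 GB remain.
Put 29 GB in tape 1; 69 GB remain.
Put 61 GB in tape 1; 8 GB remain.
Put 31 GB in tape 2; 169 GB remain.
Put 39 GB in tape 2; 130 GB remain.
Put 128 GB in tape 2; 2 GB remain.
Put 99 GB in tape 3; 101 GB remain.
Put 62 GB in tape 3; 39 GB remain.
Put 135 GB in tape 4; 65 GB remain.
Put 198 GB in tape 5; 2 GB remain.
Put 160 GB in tape 6; 40 GB remain.
Put 46 GB in tape 4; 19 GB remain.
Put 123 GB in tape 7; 77 GB remain.
Put 49 GB in tape 7; 28 GB remain.
Put 137 GB in tape 8; 63 GB remain.
Put 145 GB in tape 9; 55 GB remain.
Put 176 GB in tape 10; 24 GB remain.

10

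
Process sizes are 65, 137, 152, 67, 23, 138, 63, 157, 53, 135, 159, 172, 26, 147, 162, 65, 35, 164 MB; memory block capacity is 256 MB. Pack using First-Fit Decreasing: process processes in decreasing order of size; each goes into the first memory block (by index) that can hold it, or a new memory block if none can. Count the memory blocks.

Sorted descending: 172, 164, 162, 159, 157, 152, 147, 138, 137, 135, 67, 65, 65, 63, 53, 35, 26, 23.
172 MB → memory block 1 (remaining 84 MB)
164 MB → memory block 2 (remaining 92 MB)
162 MB → memory block 3 (remaining 94 MB)
159 MB → memory block 4 (remaining 97 MB)
157 MB → memory block 5 (remaining 99 MB)
152 MB → memory block 6 (remaining 104 MB)
147 MB → memory block 7 (remaining 109 MB)
138 MB → memory block 8 (remaining 118 MB)
137 MB → memory block 9 (remaining 119 MB)
135 MB → memory block 10 (remaining 121 MB)
67 MB → memory block 1 (remaining 17 MB)
65 MB → memory block 2 (remaining 27 MB)
65 MB → memory block 3 (remaining 29 MB)
63 MB → memory block 4 (remaining 34 MB)
53 MB → memory block 5 (remaining 46 MB)
35 MB → memory block 5 (remaining 11 MB)
26 MB → memory block 2 (remaining 1 MB)
23 MB → memory block 3 (remaining 6 MB)

10 memory blocks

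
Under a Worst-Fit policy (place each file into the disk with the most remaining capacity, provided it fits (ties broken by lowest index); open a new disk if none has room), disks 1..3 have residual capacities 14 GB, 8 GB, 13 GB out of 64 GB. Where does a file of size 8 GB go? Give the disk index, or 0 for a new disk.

1

Disks with room: disk 1 (14 GB), disk 2 (8 GB), disk 3 (13 GB).
Most room is disk 1 with 14 GB free.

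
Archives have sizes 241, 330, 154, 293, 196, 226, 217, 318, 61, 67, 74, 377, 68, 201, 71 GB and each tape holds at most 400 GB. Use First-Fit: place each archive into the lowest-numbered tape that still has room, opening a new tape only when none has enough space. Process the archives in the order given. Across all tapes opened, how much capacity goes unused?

Put 241 GB in tape 1; 159 GB remain.
Put 330 GB in tape 2; 70 GB remain.
Put 154 GB in tape 1; 5 GB remain.
Put 293 GB in tape 3; 107 GB remain.
Put 196 GB in tape 4; 204 GB remain.
Put 226 GB in tape 5; 174 GB remain.
Put 217 GB in tape 6; 183 GB remain.
Put 318 GB in tape 7; 82 GB remain.
Put 61 GB in tape 2; 9 GB remain.
Put 67 GB in tape 3; 40 GB remain.
Put 74 GB in tape 4; 130 GB remain.
Put 377 GB in tape 8; 23 GB remain.
Put 68 GB in tape 4; 62 GB remain.
Put 201 GB in tape 9; 199 GB remain.
Put 71 GB in tape 5; 103 GB remain.
9 tapes × 400 GB = 3600 GB; used 2894 GB; unused 706 GB.

706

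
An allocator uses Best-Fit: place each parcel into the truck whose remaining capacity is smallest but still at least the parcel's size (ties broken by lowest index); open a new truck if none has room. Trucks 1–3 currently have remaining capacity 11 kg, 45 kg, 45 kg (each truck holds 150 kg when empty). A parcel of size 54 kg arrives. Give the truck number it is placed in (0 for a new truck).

0

No truck has ≥ 54 kg free, so a new truck is opened.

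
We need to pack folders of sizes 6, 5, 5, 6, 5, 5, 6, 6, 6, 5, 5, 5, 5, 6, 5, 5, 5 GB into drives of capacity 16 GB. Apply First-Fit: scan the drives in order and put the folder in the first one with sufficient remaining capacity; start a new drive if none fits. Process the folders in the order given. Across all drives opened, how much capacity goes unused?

drive 1: place 6 GB, 10 GB left
drive 1: place 5 GB, 5 GB left
drive 1: place 5 GB, 0 GB left
drive 2: place 6 GB, 10 GB left
drive 2: place 5 GB, 5 GB left
drive 2: place 5 GB, 0 GB left
drive 3: place 6 GB, 10 GB left
drive 3: place 6 GB, 4 GB left
drive 4: place 6 GB, 10 GB left
drive 4: place 5 GB, 5 GB left
drive 4: place 5 GB, 0 GB left
drive 5: place 5 GB, 11 GB left
drive 5: place 5 GB, 6 GB left
drive 5: place 6 GB, 0 GB left
drive 6: place 5 GB, 11 GB left
drive 6: place 5 GB, 6 GB left
drive 6: place 5 GB, 1 GB left
6 drives × 16 GB = 96 GB; used 91 GB; unused 5 GB.

5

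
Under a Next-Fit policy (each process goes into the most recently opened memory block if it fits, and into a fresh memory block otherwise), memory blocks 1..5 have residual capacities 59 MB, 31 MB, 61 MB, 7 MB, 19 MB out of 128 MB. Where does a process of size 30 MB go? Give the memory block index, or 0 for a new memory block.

Next-Fit only looks at memory block 5, which has 19 MB free.
30 MB does not fit, so a new memory block is opened.

0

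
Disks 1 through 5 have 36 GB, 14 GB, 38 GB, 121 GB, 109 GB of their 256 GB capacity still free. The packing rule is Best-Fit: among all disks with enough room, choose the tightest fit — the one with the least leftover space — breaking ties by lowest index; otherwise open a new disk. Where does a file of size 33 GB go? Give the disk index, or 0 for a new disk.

Disks with room: disk 1 (36 GB), disk 3 (38 GB), disk 4 (121 GB), disk 5 (109 GB).
Tightest fit is disk 1 with 36 GB free.

1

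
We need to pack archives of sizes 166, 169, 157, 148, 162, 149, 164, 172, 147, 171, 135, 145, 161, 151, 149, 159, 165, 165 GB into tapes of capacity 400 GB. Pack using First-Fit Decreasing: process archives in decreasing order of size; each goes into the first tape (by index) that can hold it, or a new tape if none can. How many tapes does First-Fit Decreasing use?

Sorted descending: 172, 171, 169, 166, 165, 165, 164, 162, 161, 159, 157, 151, 149, 149, 148, 147, 145, 135.
Put 172 GB in tape 1; 228 GB remain.
Put 171 GB in tape 1; 57 GB remain.
Put 169 GB in tape 2; 231 GB remain.
Put 166 GB in tape 2; 65 GB remain.
Put 165 GB in tape 3; 235 GB remain.
Put 165 GB in tape 3; 70 GB remain.
Put 164 GB in tape 4; 236 GB remain.
Put 162 GB in tape 4; 74 GB remain.
Put 161 GB in tape 5; 239 GB remain.
Put 159 GB in tape 5; 80 GB remain.
Put 157 GB in tape 6; 243 GB remain.
Put 151 GB in tape 6; 92 GB remain.
Put 149 GB in tape 7; 251 GB remain.
Put 149 GB in tape 7; 102 GB remain.
Put 148 GB in tape 8; 252 GB remain.
Put 147 GB in tape 8; 105 GB remain.
Put 145 GB in tape 9; 255 GB remain.
Put 135 GB in tape 9; 120 GB remain.
Final tapes: [172,171] [169,166] [165,165] [164,162] [161,159] [157,151] [149,149] [148,147] [145,135].

9 tapes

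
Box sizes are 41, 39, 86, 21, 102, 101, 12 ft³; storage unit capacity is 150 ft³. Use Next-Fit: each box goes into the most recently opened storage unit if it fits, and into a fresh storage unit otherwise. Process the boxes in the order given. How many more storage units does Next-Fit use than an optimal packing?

1

Next-Fit: [41,39] [86,21] [102] [101,12] → 4 storage units.
Total size 402 ft³; any packing needs at least ⌈402/150⌉ = 3 storage units.
An optimal packing achieves that bound: [102,41] [101,39] [86,21,12] → 3 storage units.
Excess: 4 − 3 = 1.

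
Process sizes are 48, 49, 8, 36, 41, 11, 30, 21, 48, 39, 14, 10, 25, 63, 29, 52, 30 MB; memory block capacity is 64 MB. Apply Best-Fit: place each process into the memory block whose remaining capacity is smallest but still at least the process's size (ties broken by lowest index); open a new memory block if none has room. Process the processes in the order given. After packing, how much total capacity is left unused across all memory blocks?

86

48 MB → memory block 1 (remaining 16 MB)
49 MB → memory block 2 (remaining 15 MB)
8 MB → memory block 2 (remaining 7 MB)
36 MB → memory block 3 (remaining 28 MB)
41 MB → memory block 4 (remaining 23 MB)
11 MB → memory block 1 (remaining 5 MB)
30 MB → memory block 5 (remaining 34 MB)
21 MB → memory block 4 (remaining 2 MB)
48 MB → memory block 6 (remaining 16 MB)
39 MB → memory block 7 (remaining 25 MB)
14 MB → memory block 6 (remaining 2 MB)
10 MB → memory block 7 (remaining 15 MB)
25 MB → memory block 3 (remaining 3 MB)
63 MB → memory block 8 (remaining 1 MB)
29 MB → memory block 5 (remaining 5 MB)
52 MB → memory block 9 (remaining 12 MB)
30 MB → memory block 10 (remaining 34 MB)
10 memory blocks × 64 MB = 640 MB; used 554 MB; unused 86 MB.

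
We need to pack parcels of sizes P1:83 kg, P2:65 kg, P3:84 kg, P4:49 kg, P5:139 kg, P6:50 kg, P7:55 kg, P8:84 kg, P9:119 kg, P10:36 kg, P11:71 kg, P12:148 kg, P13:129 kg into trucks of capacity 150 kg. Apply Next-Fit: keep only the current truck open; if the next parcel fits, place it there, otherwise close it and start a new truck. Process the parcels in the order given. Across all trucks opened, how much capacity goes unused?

truck 1: place P1 (83 kg), 67 kg left
truck 1: place P2 (65 kg), 2 kg left
truck 2: place P3 (84 kg), 66 kg left
truck 2: place P4 (49 kg), 17 kg left
truck 3: place P5 (139 kg), 11 kg left
truck 4: place P6 (50 kg), 100 kg left
truck 4: place P7 (55 kg), 45 kg left
truck 5: place P8 (84 kg), 66 kg left
truck 6: place P9 (119 kg), 31 kg left
truck 7: place P10 (36 kg), 114 kg left
truck 7: place P11 (71 kg), 43 kg left
truck 8: place P12 (148 kg), 2 kg left
truck 9: place P13 (129 kg), 21 kg left
9 trucks × 150 kg = 1350 kg; used 1112 kg; unused 238 kg.

238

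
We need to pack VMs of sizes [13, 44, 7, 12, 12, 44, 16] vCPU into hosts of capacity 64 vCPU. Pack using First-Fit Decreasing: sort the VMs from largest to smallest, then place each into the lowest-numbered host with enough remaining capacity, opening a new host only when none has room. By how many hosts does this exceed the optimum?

First-Fit Decreasing: [44,16] [44,13,7] [12,12] → 3 hosts.
Total size 148 vCPU; any packing needs at least ⌈148/64⌉ = 3 hosts.
So 3 is already optimal.

0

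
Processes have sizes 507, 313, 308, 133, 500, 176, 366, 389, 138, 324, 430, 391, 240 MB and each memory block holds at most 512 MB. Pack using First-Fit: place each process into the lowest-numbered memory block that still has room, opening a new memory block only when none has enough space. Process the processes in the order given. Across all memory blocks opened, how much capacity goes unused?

memory block 1: place 507 MB, 5 MB left
memory block 2: place 313 MB, 199 MB left
memory block 3: place 308 MB, 204 MB left
memory block 2: place 133 MB, 66 MB left
memory block 4: place 500 MB, 12 MB left
memory block 3: place 176 MB, 28 MB left
memory block 5: place 366 MB, 146 MB left
memory block 6: place 389 MB, 123 MB left
memory block 5: place 138 MB, 8 MB left
memory block 7: place 324 MB, 188 MB left
memory block 8: place 430 MB, 82 MB left
memory block 9: place 391 MB, 121 MB left
memory block 10: place 240 MB, 272 MB left
10 memory blocks × 512 MB = 5120 MB; used 4215 MB; unused 905 MB.

905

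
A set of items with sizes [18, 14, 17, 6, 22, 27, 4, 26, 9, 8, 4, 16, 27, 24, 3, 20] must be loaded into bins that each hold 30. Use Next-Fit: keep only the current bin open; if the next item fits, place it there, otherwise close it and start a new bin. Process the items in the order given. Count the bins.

11 bins

18 → bin 1 (remaining 12)
14 → bin 2 (remaining 16)
17 → bin 3 (remaining 13)
6 → bin 3 (remaining 7)
22 → bin 4 (remaining 8)
27 → bin 5 (remaining 3)
4 → bin 6 (remaining 26)
26 → bin 6 (remaining 0)
9 → bin 7 (remaining 21)
8 → bin 7 (remaining 13)
4 → bin 7 (remaining 9)
16 → bin 8 (remaining 14)
27 → bin 9 (remaining 3)
24 → bin 10 (remaining 6)
3 → bin 10 (remaining 3)
20 → bin 11 (remaining 10)
Final bins: [18] [14] [17,6] [22] [27] [4,26] [9,8,4] [16] [27] [24,3] [20].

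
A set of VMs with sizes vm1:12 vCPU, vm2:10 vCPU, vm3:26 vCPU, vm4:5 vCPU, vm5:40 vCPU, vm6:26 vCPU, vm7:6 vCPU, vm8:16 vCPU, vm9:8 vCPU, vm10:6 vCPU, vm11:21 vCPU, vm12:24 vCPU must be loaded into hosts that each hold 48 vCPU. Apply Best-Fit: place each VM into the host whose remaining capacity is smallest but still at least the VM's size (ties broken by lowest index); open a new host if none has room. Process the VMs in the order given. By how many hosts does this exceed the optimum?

0

Best-Fit: [12,10,26] [5,40] [26,6,16] [8,6,21] [24] → 5 hosts.
Total size 200 vCPU; any packing needs at least ⌈200/48⌉ = 5 hosts.
So 5 is already optimal.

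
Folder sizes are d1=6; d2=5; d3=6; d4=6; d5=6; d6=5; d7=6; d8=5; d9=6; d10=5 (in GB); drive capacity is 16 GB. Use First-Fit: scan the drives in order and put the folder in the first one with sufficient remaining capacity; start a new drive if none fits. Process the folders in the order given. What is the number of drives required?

d1 (6 GB) → drive 1 (remaining 10 GB)
d2 (5 GB) → drive 1 (remaining 5 GB)
d3 (6 GB) → drive 2 (remaining 10 GB)
d4 (6 GB) → drive 2 (remaining 4 GB)
d5 (6 GB) → drive 3 (remaining 10 GB)
d6 (5 GB) → drive 1 (remaining 0 GB)
d7 (6 GB) → drive 3 (remaining 4 GB)
d8 (5 GB) → drive 4 (remaining 11 GB)
d9 (6 GB) → drive 4 (remaining 5 GB)
d10 (5 GB) → drive 4 (remaining 0 GB)

4 drives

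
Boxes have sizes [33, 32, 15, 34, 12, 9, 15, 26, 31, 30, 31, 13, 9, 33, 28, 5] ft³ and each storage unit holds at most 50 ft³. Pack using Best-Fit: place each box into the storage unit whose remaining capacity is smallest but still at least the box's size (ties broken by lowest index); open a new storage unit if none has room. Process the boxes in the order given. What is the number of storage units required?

33 ft³ → storage unit 1 (remaining 17 ft³)
32 ft³ → storage unit 2 (remaining 18 ft³)
15 ft³ → storage unit 1 (remaining 2 ft³)
34 ft³ → storage unit 3 (remaining 16 ft³)
12 ft³ → storage unit 3 (remaining 4 ft³)
9 ft³ → storage unit 2 (remaining 9 ft³)
15 ft³ → storage unit 4 (remaining 35 ft³)
26 ft³ → storage unit 4 (remaining 9 ft³)
31 ft³ → storage unit 5 (remaining 19 ft³)
30 ft³ → storage unit 6 (remaining 20 ft³)
31 ft³ → storage unit 7 (remaining 19 ft³)
13 ft³ → storage unit 5 (remaining 6 ft³)
9 ft³ → storage unit 2 (remaining 0 ft³)
33 ft³ → storage unit 8 (remaining 17 ft³)
28 ft³ → storage unit 9 (remaining 22 ft³)
5 ft³ → storage unit 5 (remaining 1 ft³)

9 storage units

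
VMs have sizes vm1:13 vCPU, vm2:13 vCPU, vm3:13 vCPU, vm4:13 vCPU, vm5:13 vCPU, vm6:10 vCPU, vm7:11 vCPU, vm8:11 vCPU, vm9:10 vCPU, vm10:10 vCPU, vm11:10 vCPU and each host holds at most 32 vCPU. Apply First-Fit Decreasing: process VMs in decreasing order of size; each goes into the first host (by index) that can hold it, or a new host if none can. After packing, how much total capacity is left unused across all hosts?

Sorted descending: 13, 13, 13, 13, 13, 11, 11, 10, 10, 10, 10.
host 1: place 13 vCPU, 19 vCPU left
host 1: place 13 vCPU, 6 vCPU left
host 2: place 13 vCPU, 19 vCPU left
host 2: place 13 vCPU, 6 vCPU left
host 3: place 13 vCPU, 19 vCPU left
host 3: place 11 vCPU, 8 vCPU left
host 4: place 11 vCPU, 21 vCPU left
host 4: place 10 vCPU, 11 vCPU left
host 4: place 10 vCPU, 1 vCPU left
host 5: place 10 vCPU, 22 vCPU left
host 5: place 10 vCPU, 12 vCPU left
5 hosts × 32 vCPU = 160 vCPU; used 127 vCPU; unused 33 vCPU.

33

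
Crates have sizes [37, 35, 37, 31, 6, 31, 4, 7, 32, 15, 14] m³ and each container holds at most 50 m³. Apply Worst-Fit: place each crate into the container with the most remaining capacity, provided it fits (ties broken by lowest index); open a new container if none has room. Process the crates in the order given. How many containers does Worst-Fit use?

container 1: place 37 m³, 13 m³ left
container 2: place 35 m³, 15 m³ left
container 3: place 37 m³, 13 m³ left
container 4: place 31 m³, 19 m³ left
container 4: place 6 m³, 13 m³ left
container 5: place 31 m³, 19 m³ left
container 5: place 4 m³, 15 m³ left
container 2: place 7 m³, 8 m³ left
container 6: place 32 m³, 18 m³ left
container 6: place 15 m³, 3 m³ left
container 5: place 14 m³, 1 m³ left

6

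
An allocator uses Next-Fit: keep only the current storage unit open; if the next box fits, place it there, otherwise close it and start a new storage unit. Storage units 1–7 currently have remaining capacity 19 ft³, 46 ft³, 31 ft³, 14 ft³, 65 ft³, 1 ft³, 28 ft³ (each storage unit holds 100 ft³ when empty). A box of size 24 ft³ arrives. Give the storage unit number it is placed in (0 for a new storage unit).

7

Next-Fit only looks at storage unit 7, which has 28 ft³ free.
24 ft³ fits there.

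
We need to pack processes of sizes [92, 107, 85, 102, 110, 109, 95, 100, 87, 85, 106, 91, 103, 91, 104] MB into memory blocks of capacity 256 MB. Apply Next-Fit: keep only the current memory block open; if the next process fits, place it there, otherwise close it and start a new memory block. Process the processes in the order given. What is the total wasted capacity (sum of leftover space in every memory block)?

581

memory block 1: place 92 MB, 164 MB left
memory block 1: place 107 MB, 57 MB left
memory block 2: place 85 MB, 171 MB left
memory block 2: place 102 MB, 69 MB left
memory block 3: place 110 MB, 146 MB left
memory block 3: place 109 MB, 37 MB left
memory block 4: place 95 MB, 161 MB left
memory block 4: place 100 MB, 61 MB left
memory block 5: place 87 MB, 169 MB left
memory block 5: place 85 MB, 84 MB left
memory block 6: place 106 MB, 150 MB left
memory block 6: place 91 MB, 59 MB left
memory block 7: place 103 MB, 153 MB left
memory block 7: place 91 MB, 62 MB left
memory block 8: place 104 MB, 152 MB left
8 memory blocks × 256 MB = 2048 MB; used 1467 MB; unused 581 MB.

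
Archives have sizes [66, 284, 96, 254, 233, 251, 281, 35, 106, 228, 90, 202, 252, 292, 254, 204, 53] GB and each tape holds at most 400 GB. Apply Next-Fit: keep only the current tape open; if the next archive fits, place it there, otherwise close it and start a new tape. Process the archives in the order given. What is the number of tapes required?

Put 66 GB in tape 1; 334 GB remain.
Put 284 GB in tape 1; 50 GB remain.
Put 96 GB in tape 2; 304 GB remain.
Put 254 GB in tape 2; 50 GB remain.
Put 233 GB in tape 3; 167 GB remain.
Put 251 GB in tape 4; 149 GB remain.
Put 281 GB in tape 5; 119 GB remain.
Put 35 GB in tape 5; 84 GB remain.
Put 106 GB in tape 6; 294 GB remain.
Put 228 GB in tape 6; 66 GB remain.
Put 90 GB in tape 7; 310 GB remain.
Put 202 GB in tape 7; 108 GB remain.
Put 252 GB in tape 8; 148 GB remain.
Put 292 GB in tape 9; 108 GB remain.
Put 254 GB in tape 10; 146 GB remain.
Put 204 GB in tape 11; 196 GB remain.
Put 53 GB in tape 11; 143 GB remain.
Final tapes: [66,284] [96,254] [233] [251] [281,35] [106,228] [90,202] [252] [292] [254] [204,53].

11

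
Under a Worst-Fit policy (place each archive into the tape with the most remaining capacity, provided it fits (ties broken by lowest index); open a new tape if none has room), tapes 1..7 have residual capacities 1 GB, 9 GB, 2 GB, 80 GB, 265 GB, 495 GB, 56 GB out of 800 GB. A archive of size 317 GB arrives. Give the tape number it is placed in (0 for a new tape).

Tapes with room: tape 6 (495 GB).
Most room is tape 6 with 495 GB free.

6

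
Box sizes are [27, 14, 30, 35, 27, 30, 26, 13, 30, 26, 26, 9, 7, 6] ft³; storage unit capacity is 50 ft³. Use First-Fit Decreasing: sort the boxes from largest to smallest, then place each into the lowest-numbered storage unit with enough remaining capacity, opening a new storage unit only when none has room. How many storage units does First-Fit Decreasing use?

Sorted descending: 35, 30, 30, 30, 27, 27, 26, 26, 26, 14, 13, 9, 7, 6.
Put 35 ft³ in storage unit 1; 15 ft³ remain.
Put 30 ft³ in storage unit 2; 20 ft³ remain.
Put 30 ft³ in storage unit 3; 20 ft³ remain.
Put 30 ft³ in storage unit 4; 20 ft³ remain.
Put 27 ft³ in storage unit 5; 23 ft³ remain.
Put 27 ft³ in storage unit 6; 23 ft³ remain.
Put 26 ft³ in storage unit 7; 24 ft³ remain.
Put 26 ft³ in storage unit 8; 24 ft³ remain.
Put 26 ft³ in storage unit 9; 24 ft³ remain.
Put 14 ft³ in storage unit 1; 1 ft³ remain.
Put 13 ft³ in storage unit 2; 7 ft³ remain.
Put 9 ft³ in storage unit 3; 11 ft³ remain.
Put 7 ft³ in storage unit 2; 0 ft³ remain.
Put 6 ft³ in storage unit 3; 5 ft³ remain.

9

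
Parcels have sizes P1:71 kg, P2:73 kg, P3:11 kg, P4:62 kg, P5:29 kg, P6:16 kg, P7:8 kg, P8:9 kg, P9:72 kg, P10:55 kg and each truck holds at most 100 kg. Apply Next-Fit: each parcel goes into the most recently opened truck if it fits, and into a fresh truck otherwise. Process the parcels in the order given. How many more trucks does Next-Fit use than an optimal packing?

Next-Fit: [71] [73,11] [62,29] [16,8,9] [72] [55] → 6 trucks.
Total size 406 kg; any packing needs at least ⌈406/100⌉ = 5 trucks.
An optimal packing achieves that bound: [73,16,11] [72,9,8] [71,29] [62] [55] → 5 trucks.
Excess: 6 − 5 = 1.

1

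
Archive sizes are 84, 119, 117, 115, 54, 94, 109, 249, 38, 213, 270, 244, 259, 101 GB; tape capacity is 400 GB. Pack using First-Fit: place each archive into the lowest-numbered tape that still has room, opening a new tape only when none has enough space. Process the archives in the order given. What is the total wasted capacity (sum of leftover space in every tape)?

tape 1: place 84 GB, 316 GB left
tape 1: place 119 GB, 197 GB left
tape 1: place 117 GB, 80 GB left
tape 2: place 115 GB, 285 GB left
tape 1: place 54 GB, 26 GB left
tape 2: place 94 GB, 191 GB left
tape 2: place 109 GB, 82 GB left
tape 3: place 249 GB, 151 GB left
tape 2: place 38 GB, 44 GB left
tape 4: place 213 GB, 187 GB left
tape 5: place 270 GB, 130 GB left
tape 6: place 244 GB, 156 GB left
tape 7: place 259 GB, 141 GB left
tape 3: place 101 GB, 50 GB left
7 tapes × 400 GB = 2800 GB; used 2066 GB; unused 734 GB.

734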